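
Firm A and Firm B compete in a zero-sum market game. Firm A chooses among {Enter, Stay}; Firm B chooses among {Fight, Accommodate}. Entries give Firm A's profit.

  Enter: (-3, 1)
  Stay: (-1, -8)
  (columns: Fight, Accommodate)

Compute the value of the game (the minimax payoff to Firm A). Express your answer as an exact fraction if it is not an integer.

Row minima: Enter → -3, Stay → -8; maximin = -3.
Column maxima: Fight → -1, Accommodate → 1; minimax = -1.
-3 ≠ -1, so there is no saddle point; optimal play is mixed.
Let Firm A play Enter with probability p. Expected payoff against Fight: (-3)p + (-1)(1−p) = −2p − 1; against Accommodate: 1p + (-8)(1−p) = 9p − 8.
Setting these equal: −2p − 1 = 9p − 8 ⇒ −11p = -7 ⇒ p = 7/11, and the value is (-2)·(7/11) − 1 = -25/11.
For Firm B: with q = P(Fight), equating Enter's and Stay's payoffs gives −4q + 1 = 7q − 8 ⇒ q = 9/11.

-25/11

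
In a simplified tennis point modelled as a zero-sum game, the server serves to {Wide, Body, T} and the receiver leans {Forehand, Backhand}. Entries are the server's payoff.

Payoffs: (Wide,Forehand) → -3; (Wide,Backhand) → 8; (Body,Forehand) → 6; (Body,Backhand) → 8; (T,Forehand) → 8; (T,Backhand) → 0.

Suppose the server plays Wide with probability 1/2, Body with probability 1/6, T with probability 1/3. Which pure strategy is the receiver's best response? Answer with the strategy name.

If the receiver plays Forehand, the server's expected payoff is (1/2)·(-3) + (1/6)·6 + (1/3)·8 = 13/6.
If the receiver plays Backhand, the server's expected payoff is (1/2)·8 + (1/6)·8 + (1/3)·0 = 16/3.
The receiver minimizes the server's payoff; the smallest is 13/6, so the best response is Forehand.

Forehand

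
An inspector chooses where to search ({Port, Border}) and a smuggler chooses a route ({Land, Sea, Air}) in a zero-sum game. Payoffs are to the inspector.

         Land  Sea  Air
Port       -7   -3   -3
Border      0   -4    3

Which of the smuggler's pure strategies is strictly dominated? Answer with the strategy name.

Air

Land holds the inspector's payoff strictly below Air in every row: -7 < -3, 0 < 3.
So Air is strictly dominated for the smuggler.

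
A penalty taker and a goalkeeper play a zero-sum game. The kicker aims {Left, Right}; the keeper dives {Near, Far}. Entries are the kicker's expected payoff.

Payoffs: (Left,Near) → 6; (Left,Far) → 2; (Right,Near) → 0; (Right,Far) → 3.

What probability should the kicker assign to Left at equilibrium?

3/7

Row minima: Left → 2, Right → 0; maximin = 2.
Column maxima: Near → 6, Far → 3; minimax = 3.
2 ≠ 3, so there is no saddle point; optimal play is mixed.
Let the kicker play Left with probability p. Expected payoff against Near: 6p + 0(1−p) = 6p; against Far: 2p + 3(1−p) = −p + 3.
Setting these equal: 6p = −p + 3 ⇒ 7p = 3 ⇒ p = 3/7, and the value is (6)·(3/7) = 18/7.
For the keeper: with q = P(Near), equating Left's and Right's payoffs gives 4q + 2 = −3q + 3 ⇒ q = 1/7.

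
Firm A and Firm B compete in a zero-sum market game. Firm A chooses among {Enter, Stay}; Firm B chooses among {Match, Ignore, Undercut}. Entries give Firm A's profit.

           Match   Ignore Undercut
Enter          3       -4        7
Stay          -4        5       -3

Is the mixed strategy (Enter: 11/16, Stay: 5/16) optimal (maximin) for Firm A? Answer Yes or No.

No

Against Match this mix gives (11/16)·3 + (5/16)·(-4) = 13/16.
Against Ignore this mix gives (11/16)·(-4) + (5/16)·5 = -19/16.
Against Undercut this mix gives (11/16)·7 + (5/16)·(-3) = 31/8.
Firm B will play Ignore, holding Firm A to -19/16. Shifting weight toward the row that does better against Ignore would raise this floor (the equalizing mix achieves -1/16 against both Ignore and Match), so the proposed strategy is not optimal.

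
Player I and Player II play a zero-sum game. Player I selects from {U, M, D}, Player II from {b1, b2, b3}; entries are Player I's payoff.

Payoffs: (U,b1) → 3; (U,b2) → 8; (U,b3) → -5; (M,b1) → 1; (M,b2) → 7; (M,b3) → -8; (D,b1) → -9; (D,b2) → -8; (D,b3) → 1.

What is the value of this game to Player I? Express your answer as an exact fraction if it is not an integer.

Row minima: U → -5, M → -8, D → -9; maximin = -5.
Column maxima: b1 → 3, b2 → 8, b3 → 1; minimax = 1.
-5 ≠ 1, so there is no saddle point; optimal play is mixed.
M is strictly dominated by U, so Player I never plays it.
b2 is strictly dominated by b1 (it gives Player I strictly more in every row), so Player II never plays it.
On the remaining 2×2 (U, D vs b1, b3):
Let Player I play U with probability p. Expected payoff against b1: 3p + (-9)(1−p) = 12p − 9; against b3: (-5)p + 1(1−p) = −6p + 1.
Setting these equal: 12p − 9 = −6p + 1 ⇒ 18p = 10 ⇒ p = 5/9, and the value is (12)·(5/9) − 9 = -7/3.
For Player II: with q = P(b1), equating U's and D's payoffs gives 8q − 5 = −10q + 1 ⇒ q = 1/3.

-7/3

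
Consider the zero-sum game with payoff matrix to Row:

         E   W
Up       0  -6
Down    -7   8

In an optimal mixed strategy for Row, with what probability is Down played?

2/7

Row minima: Up → -6, Down → -7; maximin = -6.
Column maxima: E → 0, W → 8; minimax = 0.
-6 ≠ 0, so there is no saddle point; optimal play is mixed.
Let Row play Up with probability p. Expected payoff against E: 0p + (-7)(1−p) = 7p − 7; against W: (-6)p + 8(1−p) = −14p + 8.
Setting these equal: 7p − 7 = −14p + 8 ⇒ 21p = 15 ⇒ p = 5/7, and the value is (7)·(5/7) − 7 = -2.
For Column: with q = P(E), equating Up's and Down's payoffs gives 6q − 6 = −15q + 8 ⇒ q = 2/3.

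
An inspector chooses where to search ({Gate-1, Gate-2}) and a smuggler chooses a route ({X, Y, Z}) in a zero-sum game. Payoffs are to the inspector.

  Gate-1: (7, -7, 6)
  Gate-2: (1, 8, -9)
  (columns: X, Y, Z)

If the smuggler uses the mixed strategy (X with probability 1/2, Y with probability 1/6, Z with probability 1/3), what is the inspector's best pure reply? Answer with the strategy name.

Expected payoff of Gate-1: (1/2)·7 + (1/6)·(-7) + (1/3)·6 = 13/3.
Expected payoff of Gate-2: (1/2)·1 + (1/6)·8 + (1/3)·(-9) = -7/6.
The largest is 13/3, so the inspector's best response is Gate-1.

Gate-1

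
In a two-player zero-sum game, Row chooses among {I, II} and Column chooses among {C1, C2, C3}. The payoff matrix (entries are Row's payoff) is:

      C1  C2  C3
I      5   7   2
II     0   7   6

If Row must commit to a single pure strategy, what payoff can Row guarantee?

2

Row minima: I → 2, II → 0.
The best of these is 2.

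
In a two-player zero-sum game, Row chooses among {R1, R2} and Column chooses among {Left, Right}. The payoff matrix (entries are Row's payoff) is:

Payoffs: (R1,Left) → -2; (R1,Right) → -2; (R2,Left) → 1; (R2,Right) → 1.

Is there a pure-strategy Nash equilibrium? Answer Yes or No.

Yes

Row minima: R1 → -2, R2 → 1; maximin = 1.
Column maxima: Left → 1, Right → 1; minimax = 1.
maximin = minimax = 1, so a saddle point exists.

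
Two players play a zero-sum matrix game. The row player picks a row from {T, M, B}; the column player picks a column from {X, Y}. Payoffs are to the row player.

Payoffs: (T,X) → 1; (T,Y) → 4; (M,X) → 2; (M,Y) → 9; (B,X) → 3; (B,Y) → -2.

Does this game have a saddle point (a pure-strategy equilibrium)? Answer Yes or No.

No

Row minima: T → 1, M → 2, B → -2; maximin = 2.
Column maxima: X → 3, Y → 9; minimax = 3.
2 ≠ 3, so no pure-strategy equilibrium exists.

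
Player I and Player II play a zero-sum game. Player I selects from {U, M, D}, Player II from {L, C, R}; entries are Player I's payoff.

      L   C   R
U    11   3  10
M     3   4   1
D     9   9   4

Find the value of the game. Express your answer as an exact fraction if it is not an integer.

13/2

Row minima: U → 3, M → 1, D → 4; maximin = 4.
Column maxima: L → 11, C → 9, R → 10; minimax = 9.
4 ≠ 9, so there is no saddle point; optimal play is mixed.
M is strictly dominated by D, so Player I never plays it.
L is strictly dominated by R (it gives Player I strictly more in every row), so Player II never plays it.
On the remaining 2×2 (U, D vs C, R):
Let Player I play U with probability p. Expected payoff against C: 3p + 9(1−p) = −6p + 9; against R: 10p + 4(1−p) = 6p + 4.
Setting these equal: −6p + 9 = 6p + 4 ⇒ −12p = -5 ⇒ p = 5/12, and the value is (-6)·(5/12) + 9 = 13/2.
For Player II: with q = P(C), equating U's and D's payoffs gives −7q + 10 = 5q + 4 ⇒ q = 1/2.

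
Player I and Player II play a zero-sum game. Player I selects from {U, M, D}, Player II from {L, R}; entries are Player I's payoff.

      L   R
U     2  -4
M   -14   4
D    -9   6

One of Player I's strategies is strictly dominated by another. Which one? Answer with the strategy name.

D gives a strictly higher payoff than M against every column: -9 > -14, 6 > 4.
So M is strictly dominated and Player I never plays it.

M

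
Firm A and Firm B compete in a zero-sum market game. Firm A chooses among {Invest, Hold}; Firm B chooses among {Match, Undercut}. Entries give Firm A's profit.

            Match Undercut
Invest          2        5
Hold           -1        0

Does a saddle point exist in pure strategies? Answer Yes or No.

Yes

Row minima: Invest → 2, Hold → -1; maximin = 2.
Column maxima: Match → 2, Undercut → 5; minimax = 2.
maximin = minimax = 2, so a saddle point exists.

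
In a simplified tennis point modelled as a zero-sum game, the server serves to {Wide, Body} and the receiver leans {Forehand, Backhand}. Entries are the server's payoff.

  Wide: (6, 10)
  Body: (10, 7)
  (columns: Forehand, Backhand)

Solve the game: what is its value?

58/7

Row minima: Wide → 6, Body → 7; maximin = 7.
Column maxima: Forehand → 10, Backhand → 10; minimax = 10.
7 ≠ 10, so there is no saddle point; optimal play is mixed.
Let the server play Wide with probability p. Expected payoff against Forehand: 6p + 10(1−p) = −4p + 10; against Backhand: 10p + 7(1−p) = 3p + 7.
Setting these equal: −4p + 10 = 3p + 7 ⇒ −7p = -3 ⇒ p = 3/7, and the value is (-4)·(3/7) + 10 = 58/7.
For the receiver: with q = P(Forehand), equating Wide's and Body's payoffs gives −4q + 10 = 3q + 7 ⇒ q = 3/7.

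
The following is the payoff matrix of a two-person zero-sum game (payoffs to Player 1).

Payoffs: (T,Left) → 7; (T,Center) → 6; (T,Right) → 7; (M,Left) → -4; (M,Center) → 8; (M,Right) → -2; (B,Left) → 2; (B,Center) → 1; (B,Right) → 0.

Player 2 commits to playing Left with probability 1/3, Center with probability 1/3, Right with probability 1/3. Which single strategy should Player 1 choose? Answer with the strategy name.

Expected payoff of T: (1/3)·7 + (1/3)·6 + (1/3)·7 = 20/3.
Expected payoff of M: (1/3)·(-4) + (1/3)·8 + (1/3)·(-2) = 2/3.
Expected payoff of B: (1/3)·2 + (1/3)·1 + (1/3)·0 = 1.
The largest is 20/3, so Player 1's best response is T.

T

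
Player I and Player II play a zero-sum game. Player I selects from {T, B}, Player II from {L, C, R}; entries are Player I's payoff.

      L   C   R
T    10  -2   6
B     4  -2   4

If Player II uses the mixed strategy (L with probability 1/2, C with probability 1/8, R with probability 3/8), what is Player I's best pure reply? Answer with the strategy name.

Expected payoff of T: (1/2)·10 + (1/8)·(-2) + (3/8)·6 = 7.
Expected payoff of B: (1/2)·4 + (1/8)·(-2) + (3/8)·4 = 13/4.
The largest is 7, so Player I's best response is T.

T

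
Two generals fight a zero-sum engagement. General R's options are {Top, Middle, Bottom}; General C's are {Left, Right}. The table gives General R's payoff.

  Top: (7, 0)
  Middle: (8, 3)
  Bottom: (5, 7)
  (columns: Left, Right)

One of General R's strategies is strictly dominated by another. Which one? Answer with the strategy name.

Top

Middle gives a strictly higher payoff than Top against every column: 8 > 7, 3 > 0.
So Top is strictly dominated and General R never plays it.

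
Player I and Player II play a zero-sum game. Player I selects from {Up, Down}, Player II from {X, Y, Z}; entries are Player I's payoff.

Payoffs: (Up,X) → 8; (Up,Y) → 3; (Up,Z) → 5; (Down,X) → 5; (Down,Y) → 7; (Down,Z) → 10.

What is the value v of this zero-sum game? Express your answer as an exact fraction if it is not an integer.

Row minima: Up → 3, Down → 5; maximin = 5.
Column maxima: X → 8, Y → 7, Z → 10; minimax = 7.
5 ≠ 7, so there is no saddle point; optimal play is mixed.
Z is strictly dominated by Y (it gives Player I strictly more in every row), so Player II never plays it.
On the remaining 2×2 (Up, Down vs X, Y):
Let Player I play Up with probability p. Expected payoff against X: 8p + 5(1−p) = 3p + 5; against Y: 3p + 7(1−p) = −4p + 7.
Setting these equal: 3p + 5 = −4p + 7 ⇒ 7p = 2 ⇒ p = 2/7, and the value is (3)·(2/7) + 5 = 41/7.
For Player II: with q = P(X), equating Up's and Down's payoffs gives 5q + 3 = −2q + 7 ⇒ q = 4/7.

41/7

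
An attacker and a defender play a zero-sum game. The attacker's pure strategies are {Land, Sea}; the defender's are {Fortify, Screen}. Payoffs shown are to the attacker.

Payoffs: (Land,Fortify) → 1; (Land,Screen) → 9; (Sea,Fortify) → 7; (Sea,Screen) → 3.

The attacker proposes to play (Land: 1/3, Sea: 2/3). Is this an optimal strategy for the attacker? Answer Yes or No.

Against Fortify this mix gives (1/3)·1 + (2/3)·7 = 5.
Against Screen this mix gives (1/3)·9 + (2/3)·3 = 5.
All of the defender's active replies (Fortify, Screen) yield 5, and no column does worse for the attacker. The mix makes the defender indifferent and guarantees 5, so it is optimal.

Yes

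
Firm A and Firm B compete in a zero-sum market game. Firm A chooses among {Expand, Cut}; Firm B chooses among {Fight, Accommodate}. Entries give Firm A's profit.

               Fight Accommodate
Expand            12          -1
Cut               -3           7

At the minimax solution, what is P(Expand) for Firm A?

Row minima: Expand → -1, Cut → -3; maximin = -1.
Column maxima: Fight → 12, Accommodate → 7; minimax = 7.
-1 ≠ 7, so there is no saddle point; optimal play is mixed.
Let Firm A play Expand with probability p. Expected payoff against Fight: 12p + (-3)(1−p) = 15p − 3; against Accommodate: (-1)p + 7(1−p) = −8p + 7.
Setting these equal: 15p − 3 = −8p + 7 ⇒ 23p = 10 ⇒ p = 10/23, and the value is (15)·(10/23) − 3 = 81/23.
For Firm B: with q = P(Fight), equating Expand's and Cut's payoffs gives 13q − 1 = −10q + 7 ⇒ q = 8/23.

10/23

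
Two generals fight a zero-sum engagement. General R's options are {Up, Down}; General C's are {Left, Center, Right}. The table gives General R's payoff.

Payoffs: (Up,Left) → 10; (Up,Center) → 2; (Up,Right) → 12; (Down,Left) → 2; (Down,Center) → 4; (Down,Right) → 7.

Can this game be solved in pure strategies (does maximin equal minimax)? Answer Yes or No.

Row minima: Up → 2, Down → 2; maximin = 2.
Column maxima: Left → 10, Center → 4, Right → 12; minimax = 4.
2 ≠ 4, so no pure-strategy equilibrium exists.

No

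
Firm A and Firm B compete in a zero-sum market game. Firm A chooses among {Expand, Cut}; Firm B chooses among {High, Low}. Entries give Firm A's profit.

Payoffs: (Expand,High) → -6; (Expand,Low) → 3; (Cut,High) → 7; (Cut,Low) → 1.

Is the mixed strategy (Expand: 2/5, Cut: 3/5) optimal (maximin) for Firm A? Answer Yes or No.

Yes

Against High this mix gives (2/5)·(-6) + (3/5)·7 = 9/5.
Against Low this mix gives (2/5)·3 + (3/5)·1 = 9/5.
All of Firm B's active replies (High, Low) yield 9/5, and no column does worse for Firm A. The mix makes Firm B indifferent and guarantees 9/5, so it is optimal.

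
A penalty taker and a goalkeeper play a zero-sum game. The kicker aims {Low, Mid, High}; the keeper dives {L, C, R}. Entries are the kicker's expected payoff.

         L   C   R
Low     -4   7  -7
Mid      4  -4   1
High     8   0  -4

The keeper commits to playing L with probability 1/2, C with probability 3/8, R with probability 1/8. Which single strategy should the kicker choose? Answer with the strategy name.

Expected payoff of Low: (1/2)·(-4) + (3/8)·7 + (1/8)·(-7) = -1/4.
Expected payoff of Mid: (1/2)·4 + (3/8)·(-4) + (1/8)·1 = 5/8.
Expected payoff of High: (1/2)·8 + (3/8)·0 + (1/8)·(-4) = 7/2.
The largest is 7/2, so the kicker's best response is High.

High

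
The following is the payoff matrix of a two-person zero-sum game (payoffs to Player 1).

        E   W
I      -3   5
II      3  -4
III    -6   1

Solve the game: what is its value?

Row minima: I → -3, II → -4, III → -6; maximin = -3.
Column maxima: E → 3, W → 5; minimax = 3.
-3 ≠ 3, so there is no saddle point; optimal play is mixed.
III is strictly dominated by I, so Player 1 never plays it.
On the remaining 2×2 (I, II vs E, W):
Let Player 1 play I with probability p. Expected payoff against E: (-3)p + 3(1−p) = −6p + 3; against W: 5p + (-4)(1−p) = 9p − 4.
Setting these equal: −6p + 3 = 9p − 4 ⇒ −15p = -7 ⇒ p = 7/15, and the value is (-6)·(7/15) + 3 = 1/5.
For Player 2: with q = P(E), equating I's and II's payoffs gives −8q + 5 = 7q − 4 ⇒ q = 3/5.

1/5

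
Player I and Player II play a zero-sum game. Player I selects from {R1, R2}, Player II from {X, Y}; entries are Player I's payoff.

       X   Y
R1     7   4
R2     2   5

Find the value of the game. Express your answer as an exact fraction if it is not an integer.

Row minima: R1 → 4, R2 → 2; maximin = 4.
Column maxima: X → 7, Y → 5; minimax = 5.
4 ≠ 5, so there is no saddle point; optimal play is mixed.
Let Player I play R1 with probability p. Expected payoff against X: 7p + 2(1−p) = 5p + 2; against Y: 4p + 5(1−p) = −p + 5.
Setting these equal: 5p + 2 = −p + 5 ⇒ 6p = 3 ⇒ p = 1/2, and the value is (5)·(1/2) + 2 = 9/2.
For Player II: with q = P(X), equating R1's and R2's payoffs gives 3q + 4 = −3q + 5 ⇒ q = 1/6.

9/2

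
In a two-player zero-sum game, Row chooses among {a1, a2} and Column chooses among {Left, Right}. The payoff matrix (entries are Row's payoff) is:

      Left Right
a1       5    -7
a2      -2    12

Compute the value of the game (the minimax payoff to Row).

Row minima: a1 → -7, a2 → -2; maximin = -2.
Column maxima: Left → 5, Right → 12; minimax = 5.
-2 ≠ 5, so there is no saddle point; optimal play is mixed.
Let Row play a1 with probability p. Expected payoff against Left: 5p + (-2)(1−p) = 7p − 2; against Right: (-7)p + 12(1−p) = −19p + 12.
Setting these equal: 7p − 2 = −19p + 12 ⇒ 26p = 14 ⇒ p = 7/13, and the value is (7)·(7/13) − 2 = 23/13.
For Column: with q = P(Left), equating a1's and a2's payoffs gives 12q − 7 = −14q + 12 ⇒ q = 19/26.

23/13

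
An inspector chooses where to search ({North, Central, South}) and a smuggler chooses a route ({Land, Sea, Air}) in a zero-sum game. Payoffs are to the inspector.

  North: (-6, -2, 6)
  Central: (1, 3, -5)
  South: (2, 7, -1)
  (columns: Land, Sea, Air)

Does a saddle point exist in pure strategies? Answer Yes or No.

Row minima: North → -6, Central → -5, South → -1; maximin = -1.
Column maxima: Land → 2, Sea → 7, Air → 6; minimax = 2.
-1 ≠ 2, so no pure-strategy equilibrium exists.

No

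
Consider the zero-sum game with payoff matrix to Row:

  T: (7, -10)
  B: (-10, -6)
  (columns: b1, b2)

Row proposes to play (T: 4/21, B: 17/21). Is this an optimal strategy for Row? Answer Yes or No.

Yes

Against b1 this mix gives (4/21)·7 + (17/21)·(-10) = -142/21.
Against b2 this mix gives (4/21)·(-10) + (17/21)·(-6) = -142/21.
All of Column's active replies (b1, b2) yield -142/21, and no column does worse for Row. The mix makes Column indifferent and guarantees -142/21, so it is optimal.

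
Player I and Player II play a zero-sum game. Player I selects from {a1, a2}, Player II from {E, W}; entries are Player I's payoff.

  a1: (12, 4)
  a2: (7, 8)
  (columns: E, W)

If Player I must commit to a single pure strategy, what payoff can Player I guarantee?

Row minima: a1 → 4, a2 → 7.
The best of these is 7.

7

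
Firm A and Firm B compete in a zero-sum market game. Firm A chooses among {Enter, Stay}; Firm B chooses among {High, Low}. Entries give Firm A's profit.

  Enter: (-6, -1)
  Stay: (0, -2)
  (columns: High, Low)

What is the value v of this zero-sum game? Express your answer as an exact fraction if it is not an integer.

-12/7

Row minima: Enter → -6, Stay → -2; maximin = -2.
Column maxima: High → 0, Low → -1; minimax = -1.
-2 ≠ -1, so there is no saddle point; optimal play is mixed.
Let Firm A play Enter with probability p. Expected payoff against High: (-6)p + 0(1−p) = −6p; against Low: (-1)p + (-2)(1−p) = p − 2.
Setting these equal: −6p = p − 2 ⇒ −7p = -2 ⇒ p = 2/7, and the value is (-6)·(2/7) = -12/7.
For Firm B: with q = P(High), equating Enter's and Stay's payoffs gives −5q − 1 = 2q − 2 ⇒ q = 1/7.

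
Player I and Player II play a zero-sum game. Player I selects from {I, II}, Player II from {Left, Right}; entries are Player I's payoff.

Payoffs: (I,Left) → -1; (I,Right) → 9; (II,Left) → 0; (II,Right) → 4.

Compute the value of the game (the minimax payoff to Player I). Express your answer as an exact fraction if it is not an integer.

Row minima: I → -1, II → 0; maximin = 0.
Column maxima: Left → 0, Right → 9; minimax = 0.
Since maximin = minimax = 0, there is a saddle point and the value is 0.

0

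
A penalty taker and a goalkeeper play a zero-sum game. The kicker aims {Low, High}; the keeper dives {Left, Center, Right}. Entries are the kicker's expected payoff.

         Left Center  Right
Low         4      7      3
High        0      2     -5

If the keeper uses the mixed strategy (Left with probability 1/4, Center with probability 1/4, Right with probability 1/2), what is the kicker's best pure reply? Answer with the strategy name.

Expected payoff of Low: (1/4)·4 + (1/4)·7 + (1/2)·3 = 17/4.
Expected payoff of High: (1/4)·0 + (1/4)·2 + (1/2)·(-5) = -2.
The largest is 17/4, so the kicker's best response is Low.

Low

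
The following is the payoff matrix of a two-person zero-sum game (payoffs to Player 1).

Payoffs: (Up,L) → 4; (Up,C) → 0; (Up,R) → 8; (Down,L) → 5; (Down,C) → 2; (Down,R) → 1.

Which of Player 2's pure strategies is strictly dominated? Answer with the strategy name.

C holds Player 1's payoff strictly below L in every row: 0 < 4, 2 < 5.
So L is strictly dominated for Player 2.

L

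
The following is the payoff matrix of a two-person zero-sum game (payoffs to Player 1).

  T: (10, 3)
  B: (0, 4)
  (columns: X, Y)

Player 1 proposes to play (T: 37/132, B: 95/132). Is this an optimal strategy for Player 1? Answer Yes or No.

No

Against X this mix gives (37/132)·10 + (95/132)·0 = 185/66.
Against Y this mix gives (37/132)·3 + (95/132)·4 = 491/132.
Player 2 will play X, holding Player 1 to 185/66. Shifting weight toward the row that does better against X would raise this floor (the equalizing mix achieves 40/11 against both X and Y), so the proposed strategy is not optimal.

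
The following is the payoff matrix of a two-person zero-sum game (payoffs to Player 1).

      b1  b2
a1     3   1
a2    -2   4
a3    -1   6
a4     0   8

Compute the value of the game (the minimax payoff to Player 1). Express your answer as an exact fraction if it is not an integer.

12/5

Row minima: a1 → 1, a2 → -2, a3 → -1, a4 → 0; maximin = 1.
Column maxima: b1 → 3, b2 → 8; minimax = 3.
1 ≠ 3, so there is no saddle point; optimal play is mixed.
a2 is strictly dominated by a3, so Player 1 never plays it.
a3 is strictly dominated by a4, so Player 1 never plays it.
On the remaining 2×2 (a1, a4 vs b1, b2):
Let Player 1 play a1 with probability p. Expected payoff against b1: 3p + 0(1−p) = 3p; against b2: 1p + 8(1−p) = −7p + 8.
Setting these equal: 3p = −7p + 8 ⇒ 10p = 8 ⇒ p = 4/5, and the value is (3)·(4/5) = 12/5.
For Player 2: with q = P(b1), equating a1's and a4's payoffs gives 2q + 1 = −8q + 8 ⇒ q = 7/10.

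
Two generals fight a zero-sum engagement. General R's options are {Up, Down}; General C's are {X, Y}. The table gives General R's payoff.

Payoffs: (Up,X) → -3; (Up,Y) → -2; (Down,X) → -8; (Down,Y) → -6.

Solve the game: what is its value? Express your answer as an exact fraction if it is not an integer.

Row minima: Up → -3, Down → -8; maximin = -3.
Column maxima: X → -3, Y → -2; minimax = -3.
Since maximin = minimax = -3, there is a saddle point and the value is -3.

-3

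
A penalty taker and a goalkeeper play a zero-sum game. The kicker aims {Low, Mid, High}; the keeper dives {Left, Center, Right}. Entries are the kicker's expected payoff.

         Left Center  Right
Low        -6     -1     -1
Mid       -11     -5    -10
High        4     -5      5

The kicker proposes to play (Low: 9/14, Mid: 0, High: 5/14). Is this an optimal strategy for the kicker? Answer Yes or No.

Against Left this mix gives (9/14)·(-6) + (5/14)·4 = -17/7.
Against Center this mix gives (9/14)·(-1) + (5/14)·(-5) = -17/7.
Against Right this mix gives (9/14)·(-1) + (5/14)·5 = 8/7.
All of the keeper's active replies (Left, Center) yield -17/7, and no column does worse for the kicker. The mix makes the keeper indifferent and guarantees -17/7, so it is optimal.

Yes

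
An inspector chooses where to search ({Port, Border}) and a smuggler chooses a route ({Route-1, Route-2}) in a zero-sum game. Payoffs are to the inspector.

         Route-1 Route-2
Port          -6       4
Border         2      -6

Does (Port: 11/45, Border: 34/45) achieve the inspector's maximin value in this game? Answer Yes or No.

Against Route-1 this mix gives (11/45)·(-6) + (34/45)·2 = 2/45.
Against Route-2 this mix gives (11/45)·4 + (34/45)·(-6) = -32/9.
The smuggler will play Route-2, holding the inspector to -32/9. Shifting weight toward the row that does better against Route-2 would raise this floor (the equalizing mix achieves -14/9 against both Route-2 and Route-1), so the proposed strategy is not optimal.

No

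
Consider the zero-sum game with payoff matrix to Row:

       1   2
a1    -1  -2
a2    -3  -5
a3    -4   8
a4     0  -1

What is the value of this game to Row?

Row minima: a1 → -2, a2 → -5, a3 → -4, a4 → -1; maximin = -1.
Column maxima: 1 → 0, 2 → 8; minimax = 0.
-1 ≠ 0, so there is no saddle point; optimal play is mixed.
a1 is strictly dominated by a4, so Row never plays it.
a2 is strictly dominated by a4, so Row never plays it.
On the remaining 2×2 (a3, a4 vs 1, 2):
Let Row play a3 with probability p. Expected payoff against 1: (-4)p + 0(1−p) = −4p; against 2: 8p + (-1)(1−p) = 9p − 1.
Setting these equal: −4p = 9p − 1 ⇒ −13p = -1 ⇒ p = 1/13, and the value is (-4)·(1/13) = -4/13.
For Column: with q = P(1), equating a3's and a4's payoffs gives −12q + 8 = q − 1 ⇒ q = 9/13.

-4/13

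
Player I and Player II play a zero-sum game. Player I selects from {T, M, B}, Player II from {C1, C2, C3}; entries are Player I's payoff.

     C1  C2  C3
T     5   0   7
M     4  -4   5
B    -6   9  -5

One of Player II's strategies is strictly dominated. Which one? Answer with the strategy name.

C3

C1 holds Player I's payoff strictly below C3 in every row: 5 < 7, 4 < 5, -6 < -5.
So C3 is strictly dominated for Player II.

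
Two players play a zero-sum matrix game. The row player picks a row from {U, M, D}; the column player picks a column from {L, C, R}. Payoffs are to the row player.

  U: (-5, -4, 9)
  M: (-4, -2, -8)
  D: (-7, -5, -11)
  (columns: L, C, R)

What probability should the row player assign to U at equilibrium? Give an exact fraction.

Row minima: U → -5, M → -8, D → -11; maximin = -5.
Column maxima: L → -4, C → -2, R → 9; minimax = -4.
-5 ≠ -4, so there is no saddle point; optimal play is mixed.
D is strictly dominated by U, so the row player never plays it.
C is strictly dominated by L (it gives the row player strictly more in every row), so the column player never plays it.
On the remaining 2×2 (U, M vs L, R):
Let the row player play U with probability p. Expected payoff against L: (-5)p + (-4)(1−p) = −p − 4; against R: 9p + (-8)(1−p) = 17p − 8.
Setting these equal: −p − 4 = 17p − 8 ⇒ −18p = -4 ⇒ p = 2/9, and the value is (-1)·(2/9) − 4 = -38/9.
For the column player: with q = P(L), equating U's and M's payoffs gives −14q + 9 = 4q − 8 ⇒ q = 17/18.

2/9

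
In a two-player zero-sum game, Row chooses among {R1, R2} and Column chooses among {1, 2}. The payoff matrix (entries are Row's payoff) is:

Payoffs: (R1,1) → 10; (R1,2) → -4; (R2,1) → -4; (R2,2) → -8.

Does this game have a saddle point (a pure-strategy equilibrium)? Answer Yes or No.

Yes

Row minima: R1 → -4, R2 → -8; maximin = -4.
Column maxima: 1 → 10, 2 → -4; minimax = -4.
maximin = minimax = -4, so a saddle point exists.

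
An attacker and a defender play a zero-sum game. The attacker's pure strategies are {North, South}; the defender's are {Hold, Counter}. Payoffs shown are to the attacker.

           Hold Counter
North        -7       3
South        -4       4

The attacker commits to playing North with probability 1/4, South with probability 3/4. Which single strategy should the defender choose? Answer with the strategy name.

Hold

If the defender plays Hold, the attacker's expected payoff is (1/4)·(-7) + (3/4)·(-4) = -19/4.
If the defender plays Counter, the attacker's expected payoff is (1/4)·3 + (3/4)·4 = 15/4.
The defender minimizes the attacker's payoff; the smallest is -19/4, so the best response is Hold.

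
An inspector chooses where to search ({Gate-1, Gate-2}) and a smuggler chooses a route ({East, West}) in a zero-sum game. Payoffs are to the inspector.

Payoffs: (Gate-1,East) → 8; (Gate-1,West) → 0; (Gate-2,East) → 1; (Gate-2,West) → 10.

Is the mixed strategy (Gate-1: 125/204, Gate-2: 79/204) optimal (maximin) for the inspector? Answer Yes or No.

No

Against East this mix gives (125/204)·8 + (79/204)·1 = 1079/204.
Against West this mix gives (125/204)·0 + (79/204)·10 = 395/102.
The smuggler will play West, holding the inspector to 395/102. Shifting weight toward the row that does better against West would raise this floor (the equalizing mix achieves 80/17 against both West and East), so the proposed strategy is not optimal.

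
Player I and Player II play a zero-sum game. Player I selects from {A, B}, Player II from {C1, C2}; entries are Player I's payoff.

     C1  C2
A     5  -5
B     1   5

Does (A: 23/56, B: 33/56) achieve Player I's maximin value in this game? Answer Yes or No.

Against C1 this mix gives (23/56)·5 + (33/56)·1 = 37/14.
Against C2 this mix gives (23/56)·(-5) + (33/56)·5 = 25/28.
Player II will play C2, holding Player I to 25/28. Shifting weight toward the row that does better against C2 would raise this floor (the equalizing mix achieves 15/7 against both C2 and C1), so the proposed strategy is not optimal.

No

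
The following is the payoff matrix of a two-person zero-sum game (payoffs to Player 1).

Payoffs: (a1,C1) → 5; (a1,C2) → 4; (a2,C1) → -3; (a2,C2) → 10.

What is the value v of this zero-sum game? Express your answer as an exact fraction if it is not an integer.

31/7

Row minima: a1 → 4, a2 → -3; maximin = 4.
Column maxima: C1 → 5, C2 → 10; minimax = 5.
4 ≠ 5, so there is no saddle point; optimal play is mixed.
Let Player 1 play a1 with probability p. Expected payoff against C1: 5p + (-3)(1−p) = 8p − 3; against C2: 4p + 10(1−p) = −6p + 10.
Setting these equal: 8p − 3 = −6p + 10 ⇒ 14p = 13 ⇒ p = 13/14, and the value is (8)·(13/14) − 3 = 31/7.
For Player 2: with q = P(C1), equating a1's and a2's payoffs gives q + 4 = −13q + 10 ⇒ q = 3/7.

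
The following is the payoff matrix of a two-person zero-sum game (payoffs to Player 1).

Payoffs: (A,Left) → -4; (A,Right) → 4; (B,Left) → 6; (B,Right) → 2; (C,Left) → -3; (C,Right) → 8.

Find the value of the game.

18/5

Row minima: A → -4, B → 2, C → -3; maximin = 2.
Column maxima: Left → 6, Right → 8; minimax = 6.
2 ≠ 6, so there is no saddle point; optimal play is mixed.
A is strictly dominated by C, so Player 1 never plays it.
On the remaining 2×2 (B, C vs Left, Right):
Let Player 1 play B with probability p. Expected payoff against Left: 6p + (-3)(1−p) = 9p − 3; against Right: 2p + 8(1−p) = −6p + 8.
Setting these equal: 9p − 3 = −6p + 8 ⇒ 15p = 11 ⇒ p = 11/15, and the value is (9)·(11/15) − 3 = 18/5.
For Player 2: with q = P(Left), equating B's and C's payoffs gives 4q + 2 = −11q + 8 ⇒ q = 2/5.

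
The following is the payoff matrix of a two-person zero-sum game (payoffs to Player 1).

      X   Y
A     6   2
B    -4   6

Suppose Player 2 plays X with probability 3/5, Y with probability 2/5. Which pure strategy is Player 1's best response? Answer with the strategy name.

A

Expected payoff of A: (3/5)·6 + (2/5)·2 = 22/5.
Expected payoff of B: (3/5)·(-4) + (2/5)·6 = 0.
The largest is 22/5, so Player 1's best response is A.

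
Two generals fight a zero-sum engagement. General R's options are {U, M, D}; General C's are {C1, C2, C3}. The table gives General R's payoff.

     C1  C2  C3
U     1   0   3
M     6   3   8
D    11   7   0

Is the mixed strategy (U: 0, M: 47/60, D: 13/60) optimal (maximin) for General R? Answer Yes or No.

No

Against C1 this mix gives (47/60)·6 + (13/60)·11 = 85/12.
Against C2 this mix gives (47/60)·3 + (13/60)·7 = 58/15.
Against C3 this mix gives (47/60)·8 + (13/60)·0 = 94/15.
General C will play C2, holding General R to 58/15. Shifting weight toward the row that does better against C2 would raise this floor (the equalizing mix achieves 14/3 against both C2 and C3), so the proposed strategy is not optimal.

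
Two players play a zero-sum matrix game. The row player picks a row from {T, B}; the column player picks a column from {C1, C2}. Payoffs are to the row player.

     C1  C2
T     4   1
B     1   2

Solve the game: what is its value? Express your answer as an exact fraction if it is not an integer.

Row minima: T → 1, B → 1; maximin = 1.
Column maxima: C1 → 4, C2 → 2; minimax = 2.
1 ≠ 2, so there is no saddle point; optimal play is mixed.
Let the row player play T with probability p. Expected payoff against C1: 4p + 1(1−p) = 3p + 1; against C2: 1p + 2(1−p) = −p + 2.
Setting these equal: 3p + 1 = −p + 2 ⇒ 4p = 1 ⇒ p = 1/4, and the value is (3)·(1/4) + 1 = 7/4.
For the column player: with q = P(C1), equating T's and B's payoffs gives 3q + 1 = −q + 2 ⇒ q = 1/4.

7/4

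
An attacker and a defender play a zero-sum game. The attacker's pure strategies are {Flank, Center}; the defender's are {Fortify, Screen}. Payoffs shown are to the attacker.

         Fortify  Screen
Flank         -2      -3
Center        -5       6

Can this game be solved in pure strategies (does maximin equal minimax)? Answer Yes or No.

Row minima: Flank → -3, Center → -5; maximin = -3.
Column maxima: Fortify → -2, Screen → 6; minimax = -2.
-3 ≠ -2, so no pure-strategy equilibrium exists.

No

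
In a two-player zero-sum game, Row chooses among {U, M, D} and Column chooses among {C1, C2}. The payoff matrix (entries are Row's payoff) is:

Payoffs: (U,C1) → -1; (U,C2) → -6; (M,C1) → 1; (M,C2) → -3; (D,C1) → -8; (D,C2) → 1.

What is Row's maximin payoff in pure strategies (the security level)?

Row minima: U → -6, M → -3, D → -8.
The best of these is -3.

-3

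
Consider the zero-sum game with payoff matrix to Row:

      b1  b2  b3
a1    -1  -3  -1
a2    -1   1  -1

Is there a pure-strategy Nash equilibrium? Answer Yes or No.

Row minima: a1 → -3, a2 → -1; maximin = -1.
Column maxima: b1 → -1, b2 → 1, b3 → -1; minimax = -1.
maximin = minimax = -1, so a saddle point exists.

Yes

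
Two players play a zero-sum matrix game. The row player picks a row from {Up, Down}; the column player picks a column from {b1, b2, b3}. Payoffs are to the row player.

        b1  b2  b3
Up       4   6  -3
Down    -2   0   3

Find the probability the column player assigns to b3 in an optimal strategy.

1/2

Row minima: Up → -3, Down → -2; maximin = -2.
Column maxima: b1 → 4, b2 → 6, b3 → 3; minimax = 3.
-2 ≠ 3, so there is no saddle point; optimal play is mixed.
b2 is strictly dominated by b1 (it gives the row player strictly more in every row), so the column player never plays it.
On the remaining 2×2 (Up, Down vs b1, b3):
Let the row player play Up with probability p. Expected payoff against b1: 4p + (-2)(1−p) = 6p − 2; against b3: (-3)p + 3(1−p) = −6p + 3.
Setting these equal: 6p − 2 = −6p + 3 ⇒ 12p = 5 ⇒ p = 5/12, and the value is (6)·(5/12) − 2 = 1/2.
For the column player: with q = P(b1), equating Up's and Down's payoffs gives 7q − 3 = −5q + 3 ⇒ q = 1/2.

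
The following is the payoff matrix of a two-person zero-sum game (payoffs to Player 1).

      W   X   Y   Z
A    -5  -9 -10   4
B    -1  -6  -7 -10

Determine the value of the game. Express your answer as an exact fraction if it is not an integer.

Row minima: A → -10, B → -10; maximin = -10.
Column maxima: W → -1, X → -6, Y → -7, Z → 4; minimax = -7.
-10 ≠ -7, so there is no saddle point; optimal play is mixed.
W is strictly dominated by X (it gives Player 1 strictly more in every row), so Player 2 never plays it.
X is strictly dominated by Y (it gives Player 1 strictly more in every row), so Player 2 never plays it.
On the remaining 2×2 (A, B vs Y, Z):
Let Player 1 play A with probability p. Expected payoff against Y: (-10)p + (-7)(1−p) = −3p − 7; against Z: 4p + (-10)(1−p) = 14p − 10.
Setting these equal: −3p − 7 = 14p − 10 ⇒ −17p = -3 ⇒ p = 3/17, and the value is (-3)·(3/17) − 7 = -128/17.
For Player 2: with q = P(Y), equating A's and B's payoffs gives −14q + 4 = 3q − 10 ⇒ q = 14/17.

-128/17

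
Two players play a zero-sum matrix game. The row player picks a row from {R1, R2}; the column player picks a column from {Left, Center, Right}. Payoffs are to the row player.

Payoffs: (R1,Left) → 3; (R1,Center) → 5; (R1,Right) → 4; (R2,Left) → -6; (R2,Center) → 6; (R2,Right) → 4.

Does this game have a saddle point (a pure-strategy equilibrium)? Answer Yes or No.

Row minima: R1 → 3, R2 → -6; maximin = 3.
Column maxima: Left → 3, Center → 6, Right → 4; minimax = 3.
maximin = minimax = 3, so a saddle point exists.

Yes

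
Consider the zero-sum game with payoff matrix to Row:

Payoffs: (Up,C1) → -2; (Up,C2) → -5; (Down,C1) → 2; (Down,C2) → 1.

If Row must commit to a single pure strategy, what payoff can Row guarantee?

1

Row minima: Up → -5, Down → 1.
The best of these is 1.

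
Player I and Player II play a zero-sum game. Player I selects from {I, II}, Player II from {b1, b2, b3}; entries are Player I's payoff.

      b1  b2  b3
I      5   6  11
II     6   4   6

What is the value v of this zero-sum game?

16/3

Row minima: I → 5, II → 4; maximin = 5.
Column maxima: b1 → 6, b2 → 6, b3 → 11; minimax = 6.
5 ≠ 6, so there is no saddle point; optimal play is mixed.
b3 is strictly dominated by b2 (it gives Player I strictly more in every row), so Player II never plays it.
On the remaining 2×2 (I, II vs b1, b2):
Let Player I play I with probability p. Expected payoff against b1: 5p + 6(1−p) = −p + 6; against b2: 6p + 4(1−p) = 2p + 4.
Setting these equal: −p + 6 = 2p + 4 ⇒ −3p = -2 ⇒ p = 2/3, and the value is (-1)·(2/3) + 6 = 16/3.
For Player II: with q = P(b1), equating I's and II's payoffs gives −q + 6 = 2q + 4 ⇒ q = 2/3.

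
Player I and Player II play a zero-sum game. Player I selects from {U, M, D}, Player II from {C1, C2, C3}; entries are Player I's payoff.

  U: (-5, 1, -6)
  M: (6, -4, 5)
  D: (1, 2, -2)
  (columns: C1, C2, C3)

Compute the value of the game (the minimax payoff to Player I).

2/13

Row minima: U → -6, M → -4, D → -2; maximin = -2.
Column maxima: C1 → 6, C2 → 2, C3 → 5; minimax = 2.
-2 ≠ 2, so there is no saddle point; optimal play is mixed.
U is strictly dominated by D, so Player I never plays it.
C1 is strictly dominated by C3 (it gives Player I strictly more in every row), so Player II never plays it.
On the remaining 2×2 (M, D vs C2, C3):
Let Player I play M with probability p. Expected payoff against C2: (-4)p + 2(1−p) = −6p + 2; against C3: 5p + (-2)(1−p) = 7p − 2.
Setting these equal: −6p + 2 = 7p − 2 ⇒ −13p = -4 ⇒ p = 4/13, and the value is (-6)·(4/13) + 2 = 2/13.
For Player II: with q = P(C2), equating M's and D's payoffs gives −9q + 5 = 4q − 2 ⇒ q = 7/13.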